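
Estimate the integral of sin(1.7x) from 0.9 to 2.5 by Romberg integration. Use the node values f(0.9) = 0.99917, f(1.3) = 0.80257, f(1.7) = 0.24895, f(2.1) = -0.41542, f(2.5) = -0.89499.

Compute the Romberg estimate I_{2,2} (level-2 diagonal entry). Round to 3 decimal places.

0.286

I_{0,0} (trapezoid, 1 panel, h=1.6000): 0.08334
I_{1,0} (trapezoid, 2 panels, h=0.8000): 0.24083
I_{2,0} (trapezoid, 4 panels, h=0.4000): 0.27528
I_{1,1} = 0.24083 + (0.24083 − 0.08334)/3 = 0.29333
I_{2,1} = 0.27528 + (0.27528 − 0.24083)/3 = 0.28676
I_{2,2} = 0.28676 + (0.28676 − 0.29333)/15 = 0.28632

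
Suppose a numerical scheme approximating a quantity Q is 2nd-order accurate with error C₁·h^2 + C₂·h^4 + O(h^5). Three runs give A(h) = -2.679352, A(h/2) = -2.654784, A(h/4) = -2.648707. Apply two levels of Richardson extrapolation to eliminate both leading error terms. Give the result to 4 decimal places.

First eliminate the h^2 term (factor 2^2 = 4):
  B₁ = (4·(-2.654784) − (-2.679352))/3 = -2.646595
  B₂ = (4·(-2.648707) − (-2.654784))/3 = -2.646681
Then eliminate the h^4 term (factor 2^4 = 16):
  (16·(-2.646681) − (-2.646595))/15 = -2.646687

-2.6467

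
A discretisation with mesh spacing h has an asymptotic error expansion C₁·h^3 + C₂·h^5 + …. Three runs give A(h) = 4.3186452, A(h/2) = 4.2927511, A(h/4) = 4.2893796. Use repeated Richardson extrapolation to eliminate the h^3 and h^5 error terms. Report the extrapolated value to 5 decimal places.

First eliminate the h^3 term (factor 2^3 = 8):
  B₁ = (8·4.2927511 − 4.3186452)/7 = 4.2890519
  B₂ = (8·4.2893796 − 4.2927511)/7 = 4.2888980
Then eliminate the h^5 term (factor 2^5 = 32):
  (32·4.2888980 − 4.2890519)/31 = 4.2888930

4.28889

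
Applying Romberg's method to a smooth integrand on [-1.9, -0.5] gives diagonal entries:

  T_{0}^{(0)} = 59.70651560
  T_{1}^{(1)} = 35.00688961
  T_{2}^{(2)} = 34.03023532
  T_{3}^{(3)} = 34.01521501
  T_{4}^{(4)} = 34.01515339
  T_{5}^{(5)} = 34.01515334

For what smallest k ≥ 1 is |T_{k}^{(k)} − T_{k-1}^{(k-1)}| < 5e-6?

|T_{1}^{(1)} − T_{0}^{(0)}| = 24.69962599 ≥ 5e-6
|T_{2}^{(2)} − T_{1}^{(1)}| = 0.97665429 ≥ 5e-6
|T_{3}^{(3)} − T_{2}^{(2)}| = 0.01502031 ≥ 5e-6
|T_{4}^{(4)} − T_{3}^{(3)}| = 0.00006162 ≥ 5e-6
|T_{5}^{(5)} − T_{4}^{(4)}| = 0.00000005 < 5e-6

k = 5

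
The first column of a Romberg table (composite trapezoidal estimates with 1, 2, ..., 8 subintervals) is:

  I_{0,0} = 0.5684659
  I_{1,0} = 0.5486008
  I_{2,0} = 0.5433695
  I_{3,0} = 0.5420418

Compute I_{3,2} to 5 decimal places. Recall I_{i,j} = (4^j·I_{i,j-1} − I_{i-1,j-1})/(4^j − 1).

0.54160

I_{2,1} = (4·0.5433695 − 0.5486008) / 3 = 0.5416257
I_{3,1} = (4·0.5420418 − 0.5433695) / 3 = 0.5415992
I_{3,2} = 0.5415992 + (0.5415992 − 0.5416257)/15 = 0.5415974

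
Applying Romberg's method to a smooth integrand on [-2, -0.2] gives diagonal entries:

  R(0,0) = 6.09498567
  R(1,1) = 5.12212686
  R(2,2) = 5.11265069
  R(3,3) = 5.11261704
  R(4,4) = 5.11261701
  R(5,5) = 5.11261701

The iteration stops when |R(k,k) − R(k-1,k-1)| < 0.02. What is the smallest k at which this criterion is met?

k = 2

|R(1,1) − R(0,0)| = 0.97285881 ≥ 0.02
|R(2,2) − R(1,1)| = 0.00947617 < 0.02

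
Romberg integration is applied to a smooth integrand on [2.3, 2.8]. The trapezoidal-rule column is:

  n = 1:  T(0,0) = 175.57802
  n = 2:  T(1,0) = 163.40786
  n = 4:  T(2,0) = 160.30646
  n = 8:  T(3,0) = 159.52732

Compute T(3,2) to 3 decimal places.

Richardson extrapolation on the trapezoidal column (denominator 4−1=3):
T(2,1) = 160.30646 + (160.30646 − 163.40786)/3 = 159.27266
T(3,1) = (4·159.52732 − 160.30646) / 3 = 159.26761
T(3,2) = 159.26761 + (159.26761 − 159.27266)/15 = 159.26727

159.267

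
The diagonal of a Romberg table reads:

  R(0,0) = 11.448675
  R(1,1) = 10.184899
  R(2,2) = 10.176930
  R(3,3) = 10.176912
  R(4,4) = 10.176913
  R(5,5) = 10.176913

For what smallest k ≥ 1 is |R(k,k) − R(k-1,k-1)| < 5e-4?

k = 3

|R(1,1) − R(0,0)| = 1.263776 ≥ 5e-4
|R(2,2) − R(1,1)| = 0.007969 ≥ 5e-4
|R(3,3) − R(2,2)| = 0.000018 < 5e-4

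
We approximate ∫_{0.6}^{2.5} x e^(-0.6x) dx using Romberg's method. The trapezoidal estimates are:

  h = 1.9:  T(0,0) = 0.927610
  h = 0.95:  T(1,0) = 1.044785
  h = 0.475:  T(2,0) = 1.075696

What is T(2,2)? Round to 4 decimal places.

1.0861

Richardson extrapolation on the trapezoidal column (denominator 4−1=3):
T(1,1) = 1.044785 + (1.044785 − 0.927610)/3 = 1.083843
T(2,1) = 1.075696 + (1.075696 − 1.044785)/3 = 1.086000
T(2,2) = (16·1.086000 − 1.083843) / 15 = 1.086144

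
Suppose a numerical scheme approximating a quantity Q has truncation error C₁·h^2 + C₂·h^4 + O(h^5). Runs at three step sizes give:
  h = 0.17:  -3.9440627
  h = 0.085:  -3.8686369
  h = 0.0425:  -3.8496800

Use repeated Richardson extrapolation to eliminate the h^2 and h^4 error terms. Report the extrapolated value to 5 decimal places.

-3.84335

First eliminate the h^2 term (factor 2^2 = 4):
  B₁ = (4·(-3.8686369) − (-3.9440627))/3 = -3.8434950
  B₂ = (4·(-3.8496800) − (-3.8686369))/3 = -3.8433610
Then eliminate the h^4 term (factor 2^4 = 16):
  (16·(-3.8433610) − (-3.8434950))/15 = -3.8433521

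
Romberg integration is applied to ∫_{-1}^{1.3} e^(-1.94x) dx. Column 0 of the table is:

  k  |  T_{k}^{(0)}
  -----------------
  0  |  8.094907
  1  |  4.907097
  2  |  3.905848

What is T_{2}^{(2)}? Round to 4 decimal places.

T_{1}^{(1)} = (4·4.907097 − 8.094907) / 3 = 3.844494
T_{2}^{(1)} = 3.905848 + (3.905848 − 4.907097)/3 = 3.572098
T_{2}^{(2)} = (16·3.572098 − 3.844494) / 15 = 3.553938
(Column j=1 coincides with Simpson's rule on the same nodes.)

3.5539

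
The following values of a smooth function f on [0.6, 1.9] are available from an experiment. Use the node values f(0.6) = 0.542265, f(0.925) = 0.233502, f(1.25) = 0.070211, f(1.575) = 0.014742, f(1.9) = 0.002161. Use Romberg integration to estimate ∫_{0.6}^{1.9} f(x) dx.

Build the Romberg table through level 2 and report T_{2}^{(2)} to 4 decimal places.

0.1820

T_{0}^{(0)} (trapezoid, 1 panel, h=1.3000): 0.353877
T_{1}^{(0)} (trapezoid, 2 panels, h=0.6500): 0.222576
T_{2}^{(0)} (trapezoid, 4 panels, h=0.3250): 0.191967
T_{1}^{(1)} = 0.222576 + (0.222576 − 0.353877)/3 = 0.178809
T_{2}^{(1)} = 0.191967 + (0.191967 − 0.222576)/3 = 0.181764
T_{2}^{(2)} = 0.181764 + (0.181764 − 0.178809)/15 = 0.181961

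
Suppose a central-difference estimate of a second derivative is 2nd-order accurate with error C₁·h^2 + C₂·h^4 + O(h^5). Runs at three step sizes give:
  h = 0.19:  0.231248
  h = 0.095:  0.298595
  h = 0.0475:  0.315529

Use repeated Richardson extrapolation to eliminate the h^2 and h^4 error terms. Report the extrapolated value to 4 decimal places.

0.3212

First eliminate the h^2 term (factor 2^2 = 4):
  B₁ = (4·0.298595 − 0.231248)/3 = 0.321044
  B₂ = (4·0.315529 − 0.298595)/3 = 0.321174
Then eliminate the h^4 term (factor 2^4 = 16):
  (16·0.321174 − 0.321044)/15 = 0.321183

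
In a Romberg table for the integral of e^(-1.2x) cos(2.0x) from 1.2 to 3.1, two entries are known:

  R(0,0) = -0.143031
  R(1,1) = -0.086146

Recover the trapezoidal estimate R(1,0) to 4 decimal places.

-0.1004

From R(1,1) = (4·R(1,0) − R(0,0))/3, solve for R(1,0):
4·R(1,0) = 3·(-0.086146) + (-0.143031) = -0.401469
R(1,0) = -0.100367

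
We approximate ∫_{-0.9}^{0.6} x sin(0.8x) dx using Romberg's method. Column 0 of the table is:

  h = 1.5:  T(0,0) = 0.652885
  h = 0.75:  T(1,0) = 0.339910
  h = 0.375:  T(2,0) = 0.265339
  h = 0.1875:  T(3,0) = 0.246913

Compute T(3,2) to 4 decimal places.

0.2408

Richardson extrapolation on the trapezoidal column (denominator 4−1=3):
T(2,1) = (4·0.265339 − 0.339910) / 3 = 0.240482
T(3,1) = 0.246913 + (0.246913 − 0.265339)/3 = 0.240771
T(3,2) = (16·0.240771 − 0.240482) / 15 = 0.240790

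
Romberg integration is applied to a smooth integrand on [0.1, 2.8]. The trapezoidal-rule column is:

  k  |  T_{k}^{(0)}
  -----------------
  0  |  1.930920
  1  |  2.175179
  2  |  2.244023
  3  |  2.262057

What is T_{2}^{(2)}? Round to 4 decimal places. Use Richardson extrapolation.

Richardson extrapolation on the trapezoidal column (denominator 4−1=3):
T_{1}^{(1)} = (4·2.175179 − 1.930920) / 3 = 2.256599
T_{2}^{(1)} = (4·2.244023 − 2.175179) / 3 = 2.266971
T_{2}^{(2)} = 2.266971 + (2.266971 − 2.256599)/15 = 2.267662
(Column j=1 coincides with Simpson's rule on the same nodes.)

2.2677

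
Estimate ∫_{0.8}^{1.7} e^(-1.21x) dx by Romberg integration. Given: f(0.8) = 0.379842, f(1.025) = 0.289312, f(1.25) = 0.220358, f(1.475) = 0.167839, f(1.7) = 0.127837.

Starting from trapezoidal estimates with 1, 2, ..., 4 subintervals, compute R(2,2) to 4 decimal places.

R(0,0) (trapezoid, 1 panel, h=0.9000): 0.228456
R(1,0) (trapezoid, 2 panels, h=0.4500): 0.213389
R(2,0) (trapezoid, 4 panels, h=0.2250): 0.209553
R(1,1) = 0.213389 + (0.213389 − 0.228456)/3 = 0.208367
R(2,1) = 0.209553 + (0.209553 − 0.213389)/3 = 0.208274
R(2,2) = 0.208274 + (0.208274 − 0.208367)/15 = 0.208268

0.2083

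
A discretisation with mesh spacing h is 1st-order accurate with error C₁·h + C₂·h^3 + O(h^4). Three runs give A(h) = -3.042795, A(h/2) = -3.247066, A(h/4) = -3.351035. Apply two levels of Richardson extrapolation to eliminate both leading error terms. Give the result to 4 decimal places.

First eliminate the h term (factor 2^1 = 2):
  B₁ = (2·(-3.247066) − (-3.042795))/1 = -3.451337
  B₂ = (2·(-3.351035) − (-3.247066))/1 = -3.455004
Then eliminate the h^3 term (factor 2^3 = 8):
  (8·(-3.455004) − (-3.451337))/7 = -3.455528

-3.4555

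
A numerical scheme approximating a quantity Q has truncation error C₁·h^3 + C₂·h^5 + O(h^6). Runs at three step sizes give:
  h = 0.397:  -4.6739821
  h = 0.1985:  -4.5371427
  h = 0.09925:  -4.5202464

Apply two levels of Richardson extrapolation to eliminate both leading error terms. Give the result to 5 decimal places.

-4.51784

First eliminate the h^3 term (factor 2^3 = 8):
  B₁ = (8·(-4.5371427) − (-4.6739821))/7 = -4.5175942
  B₂ = (8·(-4.5202464) − (-4.5371427))/7 = -4.5178326
Then eliminate the h^5 term (factor 2^5 = 32):
  (32·(-4.5178326) − (-4.5175942))/31 = -4.5178403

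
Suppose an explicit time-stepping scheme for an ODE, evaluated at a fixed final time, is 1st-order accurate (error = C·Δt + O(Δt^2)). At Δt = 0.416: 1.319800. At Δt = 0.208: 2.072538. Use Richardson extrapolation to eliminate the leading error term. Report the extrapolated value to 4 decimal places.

2.8253

The leading error scales as Δt; refining by a factor of 2 reduces it by 2^1 = 2.
Extrapolated value = (2·A(Δt/2) − A(Δt)) / (2 − 1)
= (2·2.072538 − 1.319800) / 1
= 2.825276 / 1 = 2.825276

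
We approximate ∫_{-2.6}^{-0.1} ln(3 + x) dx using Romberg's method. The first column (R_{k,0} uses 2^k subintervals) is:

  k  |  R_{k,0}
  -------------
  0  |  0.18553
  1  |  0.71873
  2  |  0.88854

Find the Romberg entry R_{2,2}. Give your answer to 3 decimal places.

0.948

Richardson extrapolation on the trapezoidal column (denominator 4−1=3):
R_{1,1} = 0.71873 + (0.71873 − 0.18553)/3 = 0.89646
R_{2,1} = (4·0.88854 − 0.71873) / 3 = 0.94514
R_{2,2} = (16·0.94514 − 0.89646) / 15 = 0.94839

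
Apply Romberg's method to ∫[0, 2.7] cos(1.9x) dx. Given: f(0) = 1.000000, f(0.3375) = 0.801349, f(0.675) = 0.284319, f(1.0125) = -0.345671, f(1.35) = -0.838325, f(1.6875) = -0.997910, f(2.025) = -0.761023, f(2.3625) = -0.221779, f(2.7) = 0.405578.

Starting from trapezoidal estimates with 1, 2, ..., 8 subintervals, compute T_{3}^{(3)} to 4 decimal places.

T_{0}^{(0)} (trapezoid, 1 panel, h=2.7000): 1.897530
T_{1}^{(0)} (trapezoid, 2 panels, h=1.3500): -0.182974
T_{2}^{(0)} (trapezoid, 4 panels, h=0.6750): -0.413262
T_{3}^{(0)} (trapezoid, 8 panels, h=0.3375): -0.464485
T_{1}^{(1)} = -0.182974 + (-0.182974 − 1.897530)/3 = -0.876475
T_{2}^{(1)} = -0.413262 + (-0.413262 − (-0.182974))/3 = -0.490025
T_{3}^{(1)} = -0.464485 + (-0.464485 − (-0.413262))/3 = -0.481559
T_{2}^{(2)} = -0.490025 + (-0.490025 − (-0.876475))/15 = -0.464262
T_{3}^{(2)} = -0.481559 + (-0.481559 − (-0.490025))/15 = -0.480995
T_{3}^{(3)} = -0.480995 + (-0.480995 − (-0.464262))/63 = -0.481261

-0.4813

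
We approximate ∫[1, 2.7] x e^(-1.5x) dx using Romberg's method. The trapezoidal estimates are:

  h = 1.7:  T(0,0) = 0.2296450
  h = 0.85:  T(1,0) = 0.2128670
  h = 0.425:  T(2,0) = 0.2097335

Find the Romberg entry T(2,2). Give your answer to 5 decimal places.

Richardson extrapolation on the trapezoidal column (denominator 4−1=3):
T(1,1) = 0.2128670 + (0.2128670 − 0.2296450)/3 = 0.2072743
T(2,1) = 0.2097335 + (0.2097335 − 0.2128670)/3 = 0.2086890
T(2,2) = 0.2086890 + (0.2086890 − 0.2072743)/15 = 0.2087833

0.20878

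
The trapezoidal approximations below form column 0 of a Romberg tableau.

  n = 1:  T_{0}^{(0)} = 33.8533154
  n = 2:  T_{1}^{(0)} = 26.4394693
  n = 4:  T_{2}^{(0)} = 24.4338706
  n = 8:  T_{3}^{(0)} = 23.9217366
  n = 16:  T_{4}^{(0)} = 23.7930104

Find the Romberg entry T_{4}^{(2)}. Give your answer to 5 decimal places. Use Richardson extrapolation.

23.75004

Richardson extrapolation on the trapezoidal column (denominator 4−1=3):
T_{3}^{(1)} = 23.9217366 + (23.9217366 − 24.4338706)/3 = 23.7510253
T_{4}^{(1)} = 23.7930104 + (23.7930104 − 23.9217366)/3 = 23.7501017
T_{4}^{(2)} = (16·23.7501017 − 23.7510253) / 15 = 23.7500401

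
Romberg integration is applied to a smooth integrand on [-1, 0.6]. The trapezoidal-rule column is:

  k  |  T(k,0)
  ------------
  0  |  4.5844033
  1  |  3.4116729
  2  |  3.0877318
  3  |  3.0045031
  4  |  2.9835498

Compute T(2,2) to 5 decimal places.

2.97702

Richardson extrapolation on the trapezoidal column (denominator 4−1=3):
T(1,1) = (4·3.4116729 − 4.5844033) / 3 = 3.0207628
T(2,1) = 3.0877318 + (3.0877318 − 3.4116729)/3 = 2.9797514
T(2,2) = (16·2.9797514 − 3.0207628) / 15 = 2.9770173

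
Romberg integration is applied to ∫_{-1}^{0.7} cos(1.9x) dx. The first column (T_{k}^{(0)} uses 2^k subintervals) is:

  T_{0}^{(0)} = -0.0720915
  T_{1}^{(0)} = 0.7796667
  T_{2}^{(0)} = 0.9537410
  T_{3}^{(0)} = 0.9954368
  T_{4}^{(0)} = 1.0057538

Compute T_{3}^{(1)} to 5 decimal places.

Richardson extrapolation on the trapezoidal column (denominator 4−1=3):
T_{3}^{(1)} = (4·0.9954368 − 0.9537410) / 3 = 1.0093354

1.00934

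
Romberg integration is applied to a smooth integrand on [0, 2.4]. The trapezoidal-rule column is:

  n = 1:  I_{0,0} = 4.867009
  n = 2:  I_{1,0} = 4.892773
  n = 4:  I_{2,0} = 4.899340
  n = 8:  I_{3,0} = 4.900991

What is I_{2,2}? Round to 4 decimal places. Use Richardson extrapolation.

4.9015

I_{1,1} = 4.892773 + (4.892773 − 4.867009)/3 = 4.901361
I_{2,1} = (4·4.899340 − 4.892773) / 3 = 4.901529
I_{2,2} = (16·4.901529 − 4.901361) / 15 = 4.901540
(Column j=1 coincides with Simpson's rule on the same nodes.)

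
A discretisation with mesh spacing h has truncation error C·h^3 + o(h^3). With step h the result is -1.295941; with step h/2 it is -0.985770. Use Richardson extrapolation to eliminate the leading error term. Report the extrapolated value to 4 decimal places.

-0.9415

Extrapolated value = (8·A(h/2) − A(h)) / (8 − 1)
= (8·(-0.985770) − (-1.295941)) / 7
= -6.590219 / 7 = -0.941460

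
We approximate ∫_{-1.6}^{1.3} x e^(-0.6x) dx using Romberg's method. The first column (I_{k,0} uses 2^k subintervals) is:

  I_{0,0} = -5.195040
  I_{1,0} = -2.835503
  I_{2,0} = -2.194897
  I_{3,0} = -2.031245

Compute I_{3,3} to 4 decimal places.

Richardson extrapolation on the trapezoidal column (denominator 4−1=3):
I_{1,1} = -2.835503 + (-2.835503 − (-5.195040))/3 = -2.048991
I_{2,1} = -2.194897 + (-2.194897 − (-2.835503))/3 = -1.981362
I_{3,1} = -2.031245 + (-2.031245 − (-2.194897))/3 = -1.976694
I_{2,2} = (16·(-1.981362) − (-2.048991)) / 15 = -1.976853
I_{3,2} = (16·(-1.976694) − (-1.981362)) / 15 = -1.976383
I_{3,3} = (64·(-1.976383) − (-1.976853)) / 63 = -1.976376
(Column j=1 coincides with Simpson's rule on the same nodes.)

-1.9764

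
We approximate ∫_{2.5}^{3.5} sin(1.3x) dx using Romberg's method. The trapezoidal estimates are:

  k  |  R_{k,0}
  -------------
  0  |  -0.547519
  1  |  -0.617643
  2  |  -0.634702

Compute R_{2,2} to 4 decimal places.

-0.6403

Richardson extrapolation on the trapezoidal column (denominator 4−1=3):
R_{1,1} = -0.617643 + (-0.617643 − (-0.547519))/3 = -0.641018
R_{2,1} = -0.634702 + (-0.634702 − (-0.617643))/3 = -0.640388
R_{2,2} = (16·(-0.640388) − (-0.641018)) / 15 = -0.640346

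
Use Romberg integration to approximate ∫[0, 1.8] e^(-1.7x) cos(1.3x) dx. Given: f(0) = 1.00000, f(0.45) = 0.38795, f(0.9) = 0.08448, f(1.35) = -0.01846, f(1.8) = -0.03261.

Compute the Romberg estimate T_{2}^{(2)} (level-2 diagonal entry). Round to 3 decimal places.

0.392

T_{0}^{(0)} (trapezoid, 1 panel, h=1.8000): 0.87065
T_{1}^{(0)} (trapezoid, 2 panels, h=0.9000): 0.51136
T_{2}^{(0)} (trapezoid, 4 panels, h=0.4500): 0.42195
T_{1}^{(1)} = 0.51136 + (0.51136 − 0.87065)/3 = 0.39160
T_{2}^{(1)} = 0.42195 + (0.42195 − 0.51136)/3 = 0.39215
T_{2}^{(2)} = 0.39215 + (0.39215 − 0.39160)/15 = 0.39219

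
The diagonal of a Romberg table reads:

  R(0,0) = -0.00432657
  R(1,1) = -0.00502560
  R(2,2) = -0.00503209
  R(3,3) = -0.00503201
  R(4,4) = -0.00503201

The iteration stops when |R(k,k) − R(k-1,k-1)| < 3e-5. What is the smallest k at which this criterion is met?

|R(1,1) − R(0,0)| = 0.00069903 ≥ 3e-5
|R(2,2) − R(1,1)| = 0.00000649 < 3e-5

k = 2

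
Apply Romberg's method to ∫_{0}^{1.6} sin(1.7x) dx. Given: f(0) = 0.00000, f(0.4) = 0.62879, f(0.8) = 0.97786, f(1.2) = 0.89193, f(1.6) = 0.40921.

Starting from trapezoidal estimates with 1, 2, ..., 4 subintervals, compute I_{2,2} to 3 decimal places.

1.125

I_{0,0} (trapezoid, 1 panel, h=1.6000): 0.32737
I_{1,0} (trapezoid, 2 panels, h=0.8000): 0.94597
I_{2,0} (trapezoid, 4 panels, h=0.4000): 1.08127
I_{1,1} = 0.94597 + (0.94597 − 0.32737)/3 = 1.15217
I_{2,1} = 1.08127 + (1.08127 − 0.94597)/3 = 1.12637
I_{2,2} = 1.12637 + (1.12637 − 1.15217)/15 = 1.12465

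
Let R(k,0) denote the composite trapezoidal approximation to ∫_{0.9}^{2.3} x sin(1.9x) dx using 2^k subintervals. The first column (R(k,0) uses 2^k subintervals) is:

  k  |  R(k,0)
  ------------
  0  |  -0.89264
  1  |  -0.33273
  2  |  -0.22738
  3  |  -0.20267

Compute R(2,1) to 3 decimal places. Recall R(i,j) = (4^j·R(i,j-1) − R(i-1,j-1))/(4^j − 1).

Richardson extrapolation on the trapezoidal column (denominator 4−1=3):
R(2,1) = (4·(-0.22738) − (-0.33273)) / 3 = -0.19226

-0.192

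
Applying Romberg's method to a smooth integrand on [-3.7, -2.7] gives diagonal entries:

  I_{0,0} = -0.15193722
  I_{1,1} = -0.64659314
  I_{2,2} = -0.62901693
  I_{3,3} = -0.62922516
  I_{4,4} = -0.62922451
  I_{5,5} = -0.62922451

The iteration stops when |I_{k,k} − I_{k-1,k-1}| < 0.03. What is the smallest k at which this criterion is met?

k = 2

|I_{1,1} − I_{0,0}| = 0.49465592 ≥ 0.03
|I_{2,2} − I_{1,1}| = 0.01757621 < 0.03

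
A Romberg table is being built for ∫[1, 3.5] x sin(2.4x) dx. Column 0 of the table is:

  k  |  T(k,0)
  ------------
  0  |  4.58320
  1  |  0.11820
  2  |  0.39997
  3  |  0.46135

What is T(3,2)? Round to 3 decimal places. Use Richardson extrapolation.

0.481

T(2,1) = 0.39997 + (0.39997 − 0.11820)/3 = 0.49389
T(3,1) = (4·0.46135 − 0.39997) / 3 = 0.48181
T(3,2) = (16·0.48181 − 0.49389) / 15 = 0.48100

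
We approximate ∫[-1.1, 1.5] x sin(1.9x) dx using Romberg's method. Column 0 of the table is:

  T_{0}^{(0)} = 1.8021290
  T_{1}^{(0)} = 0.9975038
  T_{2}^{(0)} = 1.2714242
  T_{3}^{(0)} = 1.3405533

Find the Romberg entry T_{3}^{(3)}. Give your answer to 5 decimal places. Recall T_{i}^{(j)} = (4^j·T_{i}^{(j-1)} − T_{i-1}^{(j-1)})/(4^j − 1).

1.36300

Richardson extrapolation on the trapezoidal column (denominator 4−1=3):
T_{1}^{(1)} = 0.9975038 + (0.9975038 − 1.8021290)/3 = 0.7292954
T_{2}^{(1)} = 1.2714242 + (1.2714242 − 0.9975038)/3 = 1.3627310
T_{3}^{(1)} = (4·1.3405533 − 1.2714242) / 3 = 1.3635963
T_{2}^{(2)} = 1.3627310 + (1.3627310 − 0.7292954)/15 = 1.4049600
T_{3}^{(2)} = (16·1.3635963 − 1.3627310) / 15 = 1.3636540
T_{3}^{(3)} = 1.3636540 + (1.3636540 − 1.4049600)/63 = 1.3629983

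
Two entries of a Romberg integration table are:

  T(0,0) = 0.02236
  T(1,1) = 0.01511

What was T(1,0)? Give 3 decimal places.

From T(1,1) = (4·T(1,0) − T(0,0))/3, solve for T(1,0):
4·T(1,0) = 3·0.01511 + 0.02236 = 0.06769
T(1,0) = 0.01692

0.017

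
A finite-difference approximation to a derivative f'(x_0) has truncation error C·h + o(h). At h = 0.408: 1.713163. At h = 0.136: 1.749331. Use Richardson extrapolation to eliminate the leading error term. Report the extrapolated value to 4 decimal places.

The leading error scales as h; refining by a factor of 3 reduces it by 3^1 = 3.
Extrapolated value = (3·A(h/3) − A(h)) / (3 − 1)
= (3·1.749331 − 1.713163) / 2
= 3.534830 / 2 = 1.767415

1.7674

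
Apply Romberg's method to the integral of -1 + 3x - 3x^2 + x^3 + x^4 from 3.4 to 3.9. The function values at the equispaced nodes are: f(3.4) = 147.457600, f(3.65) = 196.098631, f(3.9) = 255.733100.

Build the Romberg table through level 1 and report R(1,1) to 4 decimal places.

R(0,0) (trapezoid, 1 panel, h=0.5000): 100.797675
R(1,0) (trapezoid, 2 panels, h=0.2500): 99.423495
R(1,1) = 99.423495 + (99.423495 − 100.797675)/3 = 98.965435

98.9654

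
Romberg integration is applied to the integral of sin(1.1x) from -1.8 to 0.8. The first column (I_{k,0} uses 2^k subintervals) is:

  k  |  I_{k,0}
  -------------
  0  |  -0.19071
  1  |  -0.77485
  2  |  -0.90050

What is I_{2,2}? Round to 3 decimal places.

I_{1,1} = -0.77485 + (-0.77485 − (-0.19071))/3 = -0.96956
I_{2,1} = (4·(-0.90050) − (-0.77485)) / 3 = -0.94238
I_{2,2} = (16·(-0.94238) − (-0.96956)) / 15 = -0.94057

-0.941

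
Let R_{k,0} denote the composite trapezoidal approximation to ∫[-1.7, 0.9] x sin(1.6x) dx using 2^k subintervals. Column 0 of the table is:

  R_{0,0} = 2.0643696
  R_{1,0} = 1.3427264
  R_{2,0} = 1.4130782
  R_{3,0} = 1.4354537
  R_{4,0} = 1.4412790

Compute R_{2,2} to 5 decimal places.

Richardson extrapolation on the trapezoidal column (denominator 4−1=3):
R_{1,1} = 1.3427264 + (1.3427264 − 2.0643696)/3 = 1.1021787
R_{2,1} = (4·1.4130782 − 1.3427264) / 3 = 1.4365288
R_{2,2} = 1.4365288 + (1.4365288 − 1.1021787)/15 = 1.4588188

1.45882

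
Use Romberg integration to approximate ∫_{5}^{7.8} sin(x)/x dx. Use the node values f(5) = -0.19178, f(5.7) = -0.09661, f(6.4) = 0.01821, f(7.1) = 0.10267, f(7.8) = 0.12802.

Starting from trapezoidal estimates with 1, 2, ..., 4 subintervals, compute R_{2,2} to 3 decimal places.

R_{0,0} (trapezoid, 1 panel, h=2.8000): -0.08926
R_{1,0} (trapezoid, 2 panels, h=1.4000): -0.01914
R_{2,0} (trapezoid, 4 panels, h=0.7000): -0.00533
R_{1,1} = -0.01914 + (-0.01914 − (-0.08926))/3 = 0.00423
R_{2,1} = -0.00533 + (-0.00533 − (-0.01914))/3 = -0.00073
R_{2,2} = -0.00073 + (-0.00073 − 0.00423)/15 = -0.00106

-0.001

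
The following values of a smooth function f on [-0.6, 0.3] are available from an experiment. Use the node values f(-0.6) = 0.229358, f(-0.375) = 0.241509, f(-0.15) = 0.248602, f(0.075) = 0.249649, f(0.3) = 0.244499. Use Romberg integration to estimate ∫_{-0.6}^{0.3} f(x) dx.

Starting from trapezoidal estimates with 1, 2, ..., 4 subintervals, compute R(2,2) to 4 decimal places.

R(0,0) (trapezoid, 1 panel, h=0.9000): 0.213236
R(1,0) (trapezoid, 2 panels, h=0.4500): 0.218489
R(2,0) (trapezoid, 4 panels, h=0.2250): 0.219755
R(1,1) = 0.218489 + (0.218489 − 0.213236)/3 = 0.220240
R(2,1) = 0.219755 + (0.219755 − 0.218489)/3 = 0.220177
R(2,2) = 0.220177 + (0.220177 − 0.220240)/15 = 0.220173

0.2202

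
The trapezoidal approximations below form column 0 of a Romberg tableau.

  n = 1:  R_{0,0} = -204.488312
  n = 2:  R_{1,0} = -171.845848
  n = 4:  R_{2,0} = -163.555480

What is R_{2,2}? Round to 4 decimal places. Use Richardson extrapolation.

-160.7805

Richardson extrapolation on the trapezoidal column (denominator 4−1=3):
R_{1,1} = (4·(-171.845848) − (-204.488312)) / 3 = -160.965027
R_{2,1} = -163.555480 + (-163.555480 − (-171.845848))/3 = -160.792024
R_{2,2} = (16·(-160.792024) − (-160.965027)) / 15 = -160.780490
(Column j=1 coincides with Simpson's rule on the same nodes.)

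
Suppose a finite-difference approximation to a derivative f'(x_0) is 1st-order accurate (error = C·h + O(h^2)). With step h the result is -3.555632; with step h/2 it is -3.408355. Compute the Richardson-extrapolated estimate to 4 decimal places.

The leading error scales as h; refining by a factor of 2 reduces it by 2^1 = 2.
Extrapolated value = (2·A(h/2) − A(h)) / (2 − 1)
= (2·(-3.408355) − (-3.555632)) / 1
= -3.261078 / 1 = -3.261078

-3.2611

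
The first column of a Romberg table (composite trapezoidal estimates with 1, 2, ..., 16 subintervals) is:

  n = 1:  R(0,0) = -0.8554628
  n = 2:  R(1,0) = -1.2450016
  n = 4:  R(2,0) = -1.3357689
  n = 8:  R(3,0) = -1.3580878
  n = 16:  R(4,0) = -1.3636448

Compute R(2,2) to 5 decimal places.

R(1,1) = (4·(-1.2450016) − (-0.8554628)) / 3 = -1.3748479
R(2,1) = (4·(-1.3357689) − (-1.2450016)) / 3 = -1.3660247
R(2,2) = (16·(-1.3660247) − (-1.3748479)) / 15 = -1.3654365

-1.36544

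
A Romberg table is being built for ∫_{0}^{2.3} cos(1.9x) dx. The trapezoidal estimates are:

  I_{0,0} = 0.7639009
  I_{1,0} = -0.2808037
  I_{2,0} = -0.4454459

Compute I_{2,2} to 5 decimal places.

Richardson extrapolation on the trapezoidal column (denominator 4−1=3):
I_{1,1} = -0.2808037 + (-0.2808037 − 0.7639009)/3 = -0.6290386
I_{2,1} = -0.4454459 + (-0.4454459 − (-0.2808037))/3 = -0.5003266
I_{2,2} = -0.5003266 + (-0.5003266 − (-0.6290386))/15 = -0.4917458
(Column j=1 coincides with Simpson's rule on the same nodes.)

-0.49175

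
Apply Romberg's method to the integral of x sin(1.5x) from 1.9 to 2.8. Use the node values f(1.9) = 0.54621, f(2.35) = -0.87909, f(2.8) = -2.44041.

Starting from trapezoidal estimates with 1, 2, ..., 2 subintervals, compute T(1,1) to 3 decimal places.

T(0,0) (trapezoid, 1 panel, h=0.9000): -0.85239
T(1,0) (trapezoid, 2 panels, h=0.4500): -0.82179
T(1,1) = -0.82179 + (-0.82179 − (-0.85239))/3 = -0.81159

-0.812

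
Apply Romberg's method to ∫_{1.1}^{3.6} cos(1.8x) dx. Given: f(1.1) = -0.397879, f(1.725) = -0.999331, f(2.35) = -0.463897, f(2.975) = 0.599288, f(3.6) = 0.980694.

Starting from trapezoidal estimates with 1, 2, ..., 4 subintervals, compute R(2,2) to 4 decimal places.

-0.3969

R(0,0) (trapezoid, 1 panel, h=2.5000): 0.728519
R(1,0) (trapezoid, 2 panels, h=1.2500): -0.215612
R(2,0) (trapezoid, 4 panels, h=0.6250): -0.357833
R(1,1) = -0.215612 + (-0.215612 − 0.728519)/3 = -0.530322
R(2,1) = -0.357833 + (-0.357833 − (-0.215612))/3 = -0.405240
R(2,2) = -0.405240 + (-0.405240 − (-0.530322))/15 = -0.396901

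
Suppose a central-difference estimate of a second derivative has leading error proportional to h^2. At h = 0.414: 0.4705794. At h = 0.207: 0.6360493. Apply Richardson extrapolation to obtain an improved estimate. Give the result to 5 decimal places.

Extrapolated value = (4·A(h/2) − A(h)) / (4 − 1)
= (4·0.6360493 − 0.4705794) / 3
= 2.0736178 / 3 = 0.6912059

0.69121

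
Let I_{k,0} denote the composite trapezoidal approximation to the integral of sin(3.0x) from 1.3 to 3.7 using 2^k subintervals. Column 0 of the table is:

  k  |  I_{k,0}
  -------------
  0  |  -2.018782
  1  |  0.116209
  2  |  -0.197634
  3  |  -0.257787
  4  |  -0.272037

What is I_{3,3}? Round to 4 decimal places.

-0.2746

Richardson extrapolation on the trapezoidal column (denominator 4−1=3):
I_{1,1} = (4·0.116209 − (-2.018782)) / 3 = 0.827873
I_{2,1} = -0.197634 + (-0.197634 − 0.116209)/3 = -0.302248
I_{3,1} = -0.257787 + (-0.257787 − (-0.197634))/3 = -0.277838
I_{2,2} = -0.302248 + (-0.302248 − 0.827873)/15 = -0.377589
I_{3,2} = -0.277838 + (-0.277838 − (-0.302248))/15 = -0.276211
I_{3,3} = -0.276211 + (-0.276211 − (-0.377589))/63 = -0.274602
(Column j=1 coincides with Simpson's rule on the same nodes.)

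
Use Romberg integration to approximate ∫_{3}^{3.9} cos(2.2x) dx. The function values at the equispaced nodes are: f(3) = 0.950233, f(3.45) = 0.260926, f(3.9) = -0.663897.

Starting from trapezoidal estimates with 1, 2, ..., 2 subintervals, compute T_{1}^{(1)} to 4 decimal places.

0.1995

T_{0}^{(0)} (trapezoid, 1 panel, h=0.9000): 0.128851
T_{1}^{(0)} (trapezoid, 2 panels, h=0.4500): 0.181842
T_{1}^{(1)} = 0.181842 + (0.181842 − 0.128851)/3 = 0.199506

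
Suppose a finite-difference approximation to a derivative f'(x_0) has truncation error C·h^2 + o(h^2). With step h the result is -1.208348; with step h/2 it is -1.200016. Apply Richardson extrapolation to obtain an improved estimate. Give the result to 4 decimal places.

-1.1972

The leading error scales as h^2; refining by a factor of 2 reduces it by 2^2 = 4.
Extrapolated value = (4·A(h/2) − A(h)) / (4 − 1)
= (4·(-1.200016) − (-1.208348)) / 3
= -3.591716 / 3 = -1.197239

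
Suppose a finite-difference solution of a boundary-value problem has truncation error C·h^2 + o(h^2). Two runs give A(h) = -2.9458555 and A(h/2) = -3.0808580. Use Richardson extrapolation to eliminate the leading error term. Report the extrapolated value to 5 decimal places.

The leading error scales as h^2; refining by a factor of 2 reduces it by 2^2 = 4.
Extrapolated value = (4·A(h/2) − A(h)) / (4 − 1)
= (4·(-3.0808580) − (-2.9458555)) / 3
= -9.3775765 / 3 = -3.1258588

-3.12586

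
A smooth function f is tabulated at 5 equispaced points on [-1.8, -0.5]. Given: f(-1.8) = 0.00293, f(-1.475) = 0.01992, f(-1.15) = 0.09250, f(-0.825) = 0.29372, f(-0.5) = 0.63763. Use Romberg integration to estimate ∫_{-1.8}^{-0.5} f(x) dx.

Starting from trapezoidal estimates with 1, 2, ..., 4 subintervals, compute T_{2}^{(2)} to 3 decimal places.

T_{0}^{(0)} (trapezoid, 1 panel, h=1.3000): 0.41636
T_{1}^{(0)} (trapezoid, 2 panels, h=0.6500): 0.26831
T_{2}^{(0)} (trapezoid, 4 panels, h=0.3250): 0.23609
T_{1}^{(1)} = 0.26831 + (0.26831 − 0.41636)/3 = 0.21896
T_{2}^{(1)} = 0.23609 + (0.23609 − 0.26831)/3 = 0.22535
T_{2}^{(2)} = 0.22535 + (0.22535 − 0.21896)/15 = 0.22578

0.226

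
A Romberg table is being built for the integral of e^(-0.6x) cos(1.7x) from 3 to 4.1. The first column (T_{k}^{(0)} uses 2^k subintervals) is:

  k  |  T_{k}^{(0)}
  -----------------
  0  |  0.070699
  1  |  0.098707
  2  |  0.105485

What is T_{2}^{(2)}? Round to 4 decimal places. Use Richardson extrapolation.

T_{1}^{(1)} = 0.098707 + (0.098707 − 0.070699)/3 = 0.108043
T_{2}^{(1)} = (4·0.105485 − 0.098707) / 3 = 0.107744
T_{2}^{(2)} = 0.107744 + (0.107744 − 0.108043)/15 = 0.107724

0.1077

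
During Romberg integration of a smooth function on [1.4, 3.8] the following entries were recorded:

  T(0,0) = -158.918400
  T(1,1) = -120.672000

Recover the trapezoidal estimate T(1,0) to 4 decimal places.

From T(1,1) = (4·T(1,0) − T(0,0))/3, solve for T(1,0):
4·T(1,0) = 3·(-120.672000) + (-158.918400) = -520.934400
T(1,0) = -130.233600

-130.2336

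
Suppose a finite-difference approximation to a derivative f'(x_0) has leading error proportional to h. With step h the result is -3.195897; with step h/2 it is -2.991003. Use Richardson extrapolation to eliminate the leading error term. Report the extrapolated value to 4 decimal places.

-2.7861

The leading error scales as h; refining by a factor of 2 reduces it by 2^1 = 2.
Extrapolated value = (2·A(h/2) − A(h)) / (2 − 1)
= (2·(-2.991003) − (-3.195897)) / 1
= -2.786109 / 1 = -2.786109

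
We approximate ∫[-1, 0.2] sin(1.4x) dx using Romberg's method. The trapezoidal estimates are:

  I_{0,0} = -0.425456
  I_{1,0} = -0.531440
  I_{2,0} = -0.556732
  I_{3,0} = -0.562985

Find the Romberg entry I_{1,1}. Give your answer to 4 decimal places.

-0.5668

I_{1,1} = -0.531440 + (-0.531440 − (-0.425456))/3 = -0.566768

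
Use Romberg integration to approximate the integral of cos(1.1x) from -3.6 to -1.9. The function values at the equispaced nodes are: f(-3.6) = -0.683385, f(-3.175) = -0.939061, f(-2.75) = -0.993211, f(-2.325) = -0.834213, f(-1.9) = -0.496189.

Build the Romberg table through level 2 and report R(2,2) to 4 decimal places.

R(0,0) (trapezoid, 1 panel, h=1.7000): -1.002638
R(1,0) (trapezoid, 2 panels, h=0.8500): -1.345548
R(2,0) (trapezoid, 4 panels, h=0.4250): -1.426416
R(1,1) = -1.345548 + (-1.345548 − (-1.002638))/3 = -1.459851
R(2,1) = -1.426416 + (-1.426416 − (-1.345548))/3 = -1.453372
R(2,2) = -1.453372 + (-1.453372 − (-1.459851))/15 = -1.452940

-1.4529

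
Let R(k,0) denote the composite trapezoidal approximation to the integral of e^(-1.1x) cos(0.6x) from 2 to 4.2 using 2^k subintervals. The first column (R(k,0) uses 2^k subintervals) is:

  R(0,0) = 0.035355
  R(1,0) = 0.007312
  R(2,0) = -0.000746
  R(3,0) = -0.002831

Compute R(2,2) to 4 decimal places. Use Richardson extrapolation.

-0.0035

Richardson extrapolation on the trapezoidal column (denominator 4−1=3):
R(1,1) = 0.007312 + (0.007312 − 0.035355)/3 = -0.002036
R(2,1) = (4·(-0.000746) − 0.007312) / 3 = -0.003432
R(2,2) = -0.003432 + (-0.003432 − (-0.002036))/15 = -0.003525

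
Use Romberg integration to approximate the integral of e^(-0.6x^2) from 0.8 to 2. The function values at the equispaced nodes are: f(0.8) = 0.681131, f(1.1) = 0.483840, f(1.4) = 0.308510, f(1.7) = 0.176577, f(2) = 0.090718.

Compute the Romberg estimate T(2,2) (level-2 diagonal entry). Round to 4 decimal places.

T(0,0) (trapezoid, 1 panel, h=1.2000): 0.463109
T(1,0) (trapezoid, 2 panels, h=0.6000): 0.416661
T(2,0) (trapezoid, 4 panels, h=0.3000): 0.406455
T(1,1) = 0.416661 + (0.416661 − 0.463109)/3 = 0.401178
T(2,1) = 0.406455 + (0.406455 − 0.416661)/3 = 0.403053
T(2,2) = 0.403053 + (0.403053 − 0.401178)/15 = 0.403178

0.4032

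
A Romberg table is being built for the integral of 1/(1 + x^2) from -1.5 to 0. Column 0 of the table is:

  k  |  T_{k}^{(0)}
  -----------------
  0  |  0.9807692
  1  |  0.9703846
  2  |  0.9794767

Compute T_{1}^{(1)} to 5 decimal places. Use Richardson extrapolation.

Richardson extrapolation on the trapezoidal column (denominator 4−1=3):
T_{1}^{(1)} = (4·0.9703846 − 0.9807692) / 3 = 0.9669231

0.96692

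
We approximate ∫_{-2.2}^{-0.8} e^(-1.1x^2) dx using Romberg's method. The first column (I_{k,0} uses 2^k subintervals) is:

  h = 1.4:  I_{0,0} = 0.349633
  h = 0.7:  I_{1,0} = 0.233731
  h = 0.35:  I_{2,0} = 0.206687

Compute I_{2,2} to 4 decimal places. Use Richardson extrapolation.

Richardson extrapolation on the trapezoidal column (denominator 4−1=3):
I_{1,1} = 0.233731 + (0.233731 − 0.349633)/3 = 0.195097
I_{2,1} = (4·0.206687 − 0.233731) / 3 = 0.197672
I_{2,2} = 0.197672 + (0.197672 − 0.195097)/15 = 0.197844

0.1978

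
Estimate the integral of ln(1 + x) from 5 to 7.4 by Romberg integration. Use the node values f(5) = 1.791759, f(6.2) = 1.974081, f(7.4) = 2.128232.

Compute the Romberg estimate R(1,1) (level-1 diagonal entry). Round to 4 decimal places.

R(0,0) (trapezoid, 1 panel, h=2.4000): 4.703989
R(1,0) (trapezoid, 2 panels, h=1.2000): 4.720892
R(1,1) = 4.720892 + (4.720892 − 4.703989)/3 = 4.726526

4.7265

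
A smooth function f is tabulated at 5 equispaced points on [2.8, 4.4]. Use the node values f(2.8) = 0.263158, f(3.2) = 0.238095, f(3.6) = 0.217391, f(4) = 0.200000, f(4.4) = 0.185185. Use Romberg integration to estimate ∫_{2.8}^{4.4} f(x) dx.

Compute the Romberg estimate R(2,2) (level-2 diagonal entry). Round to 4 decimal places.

R(0,0) (trapezoid, 1 panel, h=1.6000): 0.358674
R(1,0) (trapezoid, 2 panels, h=0.8000): 0.353250
R(2,0) (trapezoid, 4 panels, h=0.4000): 0.351863
R(1,1) = 0.353250 + (0.353250 − 0.358674)/3 = 0.351442
R(2,1) = 0.351863 + (0.351863 − 0.353250)/3 = 0.351401
R(2,2) = 0.351401 + (0.351401 − 0.351442)/15 = 0.351398

0.3514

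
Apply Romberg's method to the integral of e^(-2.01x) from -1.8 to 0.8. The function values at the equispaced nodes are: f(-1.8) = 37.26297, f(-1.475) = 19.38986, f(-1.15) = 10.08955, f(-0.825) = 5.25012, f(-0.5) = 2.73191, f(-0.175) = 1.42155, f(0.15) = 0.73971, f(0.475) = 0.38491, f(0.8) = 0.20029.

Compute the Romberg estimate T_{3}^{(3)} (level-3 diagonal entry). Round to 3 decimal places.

T_{0}^{(0)} (trapezoid, 1 panel, h=2.6000): 48.70224
T_{1}^{(0)} (trapezoid, 2 panels, h=1.3000): 27.90260
T_{2}^{(0)} (trapezoid, 4 panels, h=0.6500): 20.99032
T_{3}^{(0)} (trapezoid, 8 panels, h=0.3250): 19.09025
T_{1}^{(1)} = 27.90260 + (27.90260 − 48.70224)/3 = 20.96939
T_{2}^{(1)} = 20.99032 + (20.99032 − 27.90260)/3 = 18.68623
T_{3}^{(1)} = 19.09025 + (19.09025 − 20.99032)/3 = 18.45689
T_{2}^{(2)} = 18.68623 + (18.68623 − 20.96939)/15 = 18.53402
T_{3}^{(2)} = 18.45689 + (18.45689 − 18.68623)/15 = 18.44160
T_{3}^{(3)} = 18.44160 + (18.44160 − 18.53402)/63 = 18.44013

18.440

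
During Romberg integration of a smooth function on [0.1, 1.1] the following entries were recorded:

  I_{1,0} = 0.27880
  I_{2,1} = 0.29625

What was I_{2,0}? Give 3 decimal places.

From I_{2,1} = (4·I_{2,0} − I_{1,0})/3, solve for I_{2,0}:
4·I_{2,0} = 3·0.29625 + 0.27880 = 1.16755
I_{2,0} = 0.29189

0.292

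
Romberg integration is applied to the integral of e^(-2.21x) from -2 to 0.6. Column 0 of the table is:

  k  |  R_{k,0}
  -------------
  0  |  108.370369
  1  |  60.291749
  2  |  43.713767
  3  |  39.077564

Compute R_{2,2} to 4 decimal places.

37.7826

Richardson extrapolation on the trapezoidal column (denominator 4−1=3):
R_{1,1} = (4·60.291749 − 108.370369) / 3 = 44.265542
R_{2,1} = 43.713767 + (43.713767 − 60.291749)/3 = 38.187773
R_{2,2} = 38.187773 + (38.187773 − 44.265542)/15 = 37.782588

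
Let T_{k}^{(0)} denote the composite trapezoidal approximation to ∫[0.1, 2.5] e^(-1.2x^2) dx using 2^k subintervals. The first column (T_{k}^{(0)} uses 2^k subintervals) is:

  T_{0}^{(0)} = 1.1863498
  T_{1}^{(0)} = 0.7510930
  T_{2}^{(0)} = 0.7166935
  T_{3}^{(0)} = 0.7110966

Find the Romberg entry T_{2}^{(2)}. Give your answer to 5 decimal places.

0.71184

Richardson extrapolation on the trapezoidal column (denominator 4−1=3):
T_{1}^{(1)} = (4·0.7510930 − 1.1863498) / 3 = 0.6060074
T_{2}^{(1)} = (4·0.7166935 − 0.7510930) / 3 = 0.7052270
T_{2}^{(2)} = 0.7052270 + (0.7052270 − 0.6060074)/15 = 0.7118416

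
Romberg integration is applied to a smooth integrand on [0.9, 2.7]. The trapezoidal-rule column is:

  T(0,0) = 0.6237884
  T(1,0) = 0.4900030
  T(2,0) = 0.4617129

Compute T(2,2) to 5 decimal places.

T(1,1) = 0.4900030 + (0.4900030 − 0.6237884)/3 = 0.4454079
T(2,1) = 0.4617129 + (0.4617129 − 0.4900030)/3 = 0.4522829
T(2,2) = 0.4522829 + (0.4522829 − 0.4454079)/15 = 0.4527412

0.45274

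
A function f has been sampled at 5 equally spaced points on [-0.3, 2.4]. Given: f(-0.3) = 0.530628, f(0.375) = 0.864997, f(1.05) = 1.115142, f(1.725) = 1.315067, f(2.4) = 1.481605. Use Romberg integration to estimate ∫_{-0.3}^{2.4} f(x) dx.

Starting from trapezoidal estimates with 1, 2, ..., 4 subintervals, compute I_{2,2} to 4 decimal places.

2.9169

I_{0,0} (trapezoid, 1 panel, h=2.7000): 2.716515
I_{1,0} (trapezoid, 2 panels, h=1.3500): 2.863699
I_{2,0} (trapezoid, 4 panels, h=0.6750): 2.903393
I_{1,1} = 2.863699 + (2.863699 − 2.716515)/3 = 2.912760
I_{2,1} = 2.903393 + (2.903393 − 2.863699)/3 = 2.916624
I_{2,2} = 2.916624 + (2.916624 − 2.912760)/15 = 2.916882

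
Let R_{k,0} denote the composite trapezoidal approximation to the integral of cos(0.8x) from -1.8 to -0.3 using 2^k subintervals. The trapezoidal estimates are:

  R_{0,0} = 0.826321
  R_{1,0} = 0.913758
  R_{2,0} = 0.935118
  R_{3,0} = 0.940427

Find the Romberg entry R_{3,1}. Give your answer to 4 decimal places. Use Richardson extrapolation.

0.9422

Richardson extrapolation on the trapezoidal column (denominator 4−1=3):
R_{3,1} = 0.940427 + (0.940427 − 0.935118)/3 = 0.942197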